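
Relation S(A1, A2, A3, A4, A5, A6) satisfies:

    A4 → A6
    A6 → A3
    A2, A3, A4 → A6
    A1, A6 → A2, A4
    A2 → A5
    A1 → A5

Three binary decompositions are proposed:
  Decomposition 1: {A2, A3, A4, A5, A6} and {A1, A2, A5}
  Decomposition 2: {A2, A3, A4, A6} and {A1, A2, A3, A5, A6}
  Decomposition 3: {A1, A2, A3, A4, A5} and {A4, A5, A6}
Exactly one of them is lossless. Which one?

Decomposition 3

Decomposition 1: common = {A2, A5}, closure = {A2, A5} → lossy.
Decomposition 2: common = {A2, A3, A6}, closure = {A2, A3, A5, A6} → lossy.
Decomposition 3: common = {A4, A5}, closure = {A3, A4, A5, A6} → lossless.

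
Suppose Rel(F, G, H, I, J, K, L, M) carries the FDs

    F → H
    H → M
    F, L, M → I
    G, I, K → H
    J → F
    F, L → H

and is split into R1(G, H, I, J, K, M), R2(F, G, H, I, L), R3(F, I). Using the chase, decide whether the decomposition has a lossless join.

Chase test. Columns are F, G, H, I, J, K, L, M; row i has aⱼ where attribute j ∈ Ri, else bᵢⱼ.
Initial tableau (one row per fragment):
  row 1: b11 a2 a3 a4 a5 a6 b17 a8
  row 2: a1 a2 a3 a4 b25 b26 a7 b28
  row 3: a1 b32 b33 a4 b35 b36 b37 b38
Rows 2 and 3 agree on F; apply F→H and equate their H entries.
Rows 1 and 2 agree on H; apply H→M and equate their M entries.
Rows 1 and 3 agree on H; apply H→M and equate their M entries.
No row becomes fully distinguished — the join is lossy.

No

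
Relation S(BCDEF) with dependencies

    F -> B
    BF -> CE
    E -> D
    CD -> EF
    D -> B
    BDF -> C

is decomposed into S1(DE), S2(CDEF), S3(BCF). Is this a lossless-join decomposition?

Chase test. Columns are BCDEF; row i has aⱼ where attribute j ∈ Si, else bᵢⱼ.
Initial tableau (one row per fragment):
  row 1: b11 b12 a3 a4 b15
  row 2: b21 a2 a3 a4 a5
  row 3: a1 a2 b33 b34 a5
Rows 2 and 3 agree on F; apply F→B and equate their B entries.
Rows 2 and 3 agree on BF; apply BF→CE and equate their CE entries.
Rows 1 and 3 agree on E; apply E→D and equate their D entries.
Rows 1 and 2 agree on D; apply D→B and equate their B entries.
Row 2 is now all distinguished symbols — the join is lossless.

Yes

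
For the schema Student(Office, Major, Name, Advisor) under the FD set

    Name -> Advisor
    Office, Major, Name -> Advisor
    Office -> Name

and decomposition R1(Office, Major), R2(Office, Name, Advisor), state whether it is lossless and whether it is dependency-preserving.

Lossless test: (Office)⁺ = {Office, Name, Advisor}, which contains all of one fragment — lossless.
Dependency preservation: Office, Major, Name → Advisor is not contained in any single fragment, but the restricted closure of its left-hand side across the fragments still reaches the right-hand side; the remaining FDs each lie inside some fragment. All dependencies are preserved.

lossless and dependency-preserving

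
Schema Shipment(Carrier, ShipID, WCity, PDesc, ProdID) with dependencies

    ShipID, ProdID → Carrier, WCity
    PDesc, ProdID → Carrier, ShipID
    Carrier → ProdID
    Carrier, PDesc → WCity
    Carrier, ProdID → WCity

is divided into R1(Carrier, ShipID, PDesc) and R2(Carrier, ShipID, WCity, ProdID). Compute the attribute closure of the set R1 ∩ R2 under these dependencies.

Carrier, ShipID, WCity, ProdID

R1 ∩ R2 = {Carrier, ShipID}.
Carrier → ProdID applies, adding ProdID
Carrier, ProdID → WCity applies, adding WCity
Closure: {Carrier, ShipID, WCity, ProdID}.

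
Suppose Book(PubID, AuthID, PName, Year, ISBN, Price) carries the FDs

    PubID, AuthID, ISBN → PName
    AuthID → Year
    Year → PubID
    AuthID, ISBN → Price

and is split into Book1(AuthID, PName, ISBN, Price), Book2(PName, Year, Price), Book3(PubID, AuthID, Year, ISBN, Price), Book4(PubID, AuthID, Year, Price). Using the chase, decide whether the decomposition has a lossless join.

Yes

Chase test. Columns are PubID, AuthID, PName, Year, ISBN, Price; row i has aⱼ where attribute j ∈ Booki, else bᵢⱼ.
Initial tableau (one row per fragment):
  row 1: b11 a2 a3 b14 a5 a6
  row 2: b21 b22 a3 a4 b25 a6
  row 3: a1 a2 b33 a4 a5 a6
  row 4: a1 a2 b43 a4 b45 a6
Rows 1 and 3 agree on AuthID; apply AuthID→Year and equate their Year entries.
Rows 1 and 2 agree on Year; apply Year→PubID and equate their PubID entries.
Rows 1 and 3 agree on Year; apply Year→PubID and equate their PubID entries.
Rows 1 and 3 agree on PubID, AuthID, ISBN; apply PubID, AuthID, ISBN→PName and equate their PName entries.
Row 1 is now all distinguished symbols — the join is lossless.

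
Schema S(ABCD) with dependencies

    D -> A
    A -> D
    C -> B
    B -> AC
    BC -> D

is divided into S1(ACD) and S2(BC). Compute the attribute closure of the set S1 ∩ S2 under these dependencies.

ABCD

S1 ∩ S2 = {C}.
C → B applies, adding B
B → AC applies, adding A
BC → D applies, adding D
Closure: {ABCD}.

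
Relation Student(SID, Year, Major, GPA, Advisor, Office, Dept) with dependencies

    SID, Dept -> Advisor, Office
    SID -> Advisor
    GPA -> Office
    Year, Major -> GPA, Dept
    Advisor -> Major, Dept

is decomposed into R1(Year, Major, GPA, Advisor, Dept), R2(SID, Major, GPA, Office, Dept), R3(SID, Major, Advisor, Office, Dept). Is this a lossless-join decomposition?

Chase test. Columns are SID, Year, Major, GPA, Advisor, Office, Dept; row i has aⱼ where attribute j ∈ Ri, else bᵢⱼ.
Initial tableau (one row per fragment):
  row 1: b11 a2 a3 a4 a5 b16 a7
  row 2: a1 b22 a3 a4 b25 a6 a7
  row 3: a1 b32 a3 b34 a5 a6 a7
Rows 2 and 3 agree on SID, Dept; apply SID, Dept→Advisor, Office and equate their Advisor, Office entries.
Rows 1 and 2 agree on GPA; apply GPA→Office and equate their Office entries.
No row becomes fully distinguished — the join is lossy.

No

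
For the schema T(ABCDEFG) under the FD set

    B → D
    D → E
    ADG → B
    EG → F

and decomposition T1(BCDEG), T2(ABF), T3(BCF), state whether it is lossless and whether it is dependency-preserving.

lossy and not dependency-preserving

Lossless test (chase): Rows 1 and 2 agree on B; apply B→D and equate their D entries. Rows 1 and 3 agree on B; apply B→D and equate their D entries. Rows 1 and 2 agree on D; apply D→E and equate their E entries. Rows 1 and 3 agree on D; apply D→E and equate their E entries. No row becomes fully distinguished — the join is lossy.
Dependency preservation: the restricted closure of {ADG} across the fragments never reaches {B}, so ADG → B cannot be enforced without a join — not preserved.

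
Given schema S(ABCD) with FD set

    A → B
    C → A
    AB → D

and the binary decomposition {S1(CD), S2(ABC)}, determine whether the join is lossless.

Common attributes: S1 ∩ S2 = {C}.
Closure of {C}: C → A applies, adding A; A → B applies, adding B; AB → D applies, adding D. So (C)⁺ = {ABCD}.
This closure contains every attribute of S1, so S1 ∩ S2 → S1. The join is lossless.

Yes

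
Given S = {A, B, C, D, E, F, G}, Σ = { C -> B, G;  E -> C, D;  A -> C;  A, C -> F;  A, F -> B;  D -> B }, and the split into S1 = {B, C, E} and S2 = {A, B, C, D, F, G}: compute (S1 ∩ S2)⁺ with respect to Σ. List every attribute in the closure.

B, C, G

S1 ∩ S2 = {B, C}.
C → B, G applies, adding G
Closure: {B, C, G}.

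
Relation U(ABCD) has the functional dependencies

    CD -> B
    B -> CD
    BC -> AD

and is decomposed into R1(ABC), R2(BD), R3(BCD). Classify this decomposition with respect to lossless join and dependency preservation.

lossless and dependency-preserving

Lossless test (chase): Rows 1 and 2 agree on B; apply B→CD and equate their CD entries. Rows 1 and 2 agree on BC; apply BC→AD and equate their AD entries. Rows 1 and 3 agree on BC; apply BC→AD and equate their AD entries. Row 1 is now all distinguished symbols — the join is lossless.
Dependency preservation: BC → AD is not contained in any single fragment, but the restricted closure of its left-hand side across the fragments still reaches the right-hand side; the remaining FDs each lie inside some fragment. All dependencies are preserved.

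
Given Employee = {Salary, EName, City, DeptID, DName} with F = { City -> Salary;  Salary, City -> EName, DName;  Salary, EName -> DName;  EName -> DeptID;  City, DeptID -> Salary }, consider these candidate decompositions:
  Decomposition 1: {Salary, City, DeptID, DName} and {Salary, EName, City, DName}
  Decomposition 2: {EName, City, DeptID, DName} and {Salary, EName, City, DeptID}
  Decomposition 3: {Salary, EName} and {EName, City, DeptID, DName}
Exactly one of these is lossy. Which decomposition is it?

Decomposition 3

Decomposition 1: common = {Salary, City, DName}, closure = {Salary, EName, City, DeptID, DName} → lossless.
Decomposition 2: common = {EName, City, DeptID}, closure = {Salary, EName, City, DeptID, DName} → lossless.
Decomposition 3: common = {EName}, closure = {EName, DeptID} → lossy.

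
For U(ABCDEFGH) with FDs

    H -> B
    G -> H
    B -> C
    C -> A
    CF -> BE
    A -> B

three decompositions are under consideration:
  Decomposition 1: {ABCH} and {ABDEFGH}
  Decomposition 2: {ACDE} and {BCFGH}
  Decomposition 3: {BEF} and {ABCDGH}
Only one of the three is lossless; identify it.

Decomposition 1

Decomposition 1: common = {ABH}, closure = {ABCH} → lossless.
Decomposition 2: common = {C}, closure = {ABC} → lossy.
Decomposition 3: common = {B}, closure = {ABC} → lossy.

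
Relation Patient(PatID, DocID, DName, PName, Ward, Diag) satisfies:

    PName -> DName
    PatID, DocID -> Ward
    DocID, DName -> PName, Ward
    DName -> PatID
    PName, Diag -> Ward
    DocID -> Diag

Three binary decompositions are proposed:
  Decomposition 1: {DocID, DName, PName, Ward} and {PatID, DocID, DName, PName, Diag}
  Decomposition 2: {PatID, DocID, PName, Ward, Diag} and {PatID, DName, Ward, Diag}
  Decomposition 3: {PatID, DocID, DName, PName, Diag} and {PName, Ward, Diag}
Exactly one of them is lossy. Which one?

Decomposition 2

Decomposition 1: common = {DocID, DName, PName}, closure = {PatID, DocID, DName, PName, Ward, Diag} → lossless.
Decomposition 2: common = {PatID, Ward, Diag}, closure = {PatID, Ward, Diag} → lossy.
Decomposition 3: common = {PName, Diag}, closure = {PatID, DName, PName, Ward, Diag} → lossless.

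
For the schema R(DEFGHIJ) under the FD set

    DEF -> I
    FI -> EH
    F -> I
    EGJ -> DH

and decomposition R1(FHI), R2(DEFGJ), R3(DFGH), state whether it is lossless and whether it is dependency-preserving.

Lossless test (chase): Rows 1 and 2 agree on F; apply F→I and equate their I entries. Rows 1 and 3 agree on F; apply F→I and equate their I entries. Rows 1 and 2 agree on FI; apply FI→EH and equate their EH entries. Rows 1 and 3 agree on FI; apply FI→EH and equate their EH entries. Row 2 is now all distinguished symbols — the join is lossless.
Dependency preservation: the restricted closure of {EGJ} across the fragments never reaches {DH}, so EGJ → DH cannot be enforced without a join — not preserved.

lossless but not dependency-preserving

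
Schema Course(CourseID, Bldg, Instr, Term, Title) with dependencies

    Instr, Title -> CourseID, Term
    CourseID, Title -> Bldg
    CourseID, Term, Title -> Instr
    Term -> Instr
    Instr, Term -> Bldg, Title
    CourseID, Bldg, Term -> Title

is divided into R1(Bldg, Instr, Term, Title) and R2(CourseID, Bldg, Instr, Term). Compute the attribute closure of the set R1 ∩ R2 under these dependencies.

R1 ∩ R2 = {Bldg, Instr, Term}.
Instr, Term → Bldg, Title applies, adding Title
Instr, Title → CourseID, Term applies, adding CourseID
Closure: {CourseID, Bldg, Instr, Term, Title}.

CourseID, Bldg, Instr, Term, Title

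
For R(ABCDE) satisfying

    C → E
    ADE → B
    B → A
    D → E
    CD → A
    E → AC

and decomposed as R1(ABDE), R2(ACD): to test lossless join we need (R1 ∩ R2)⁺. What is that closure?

R1 ∩ R2 = {AD}.
D → E applies, adding E
E → AC applies, adding C
ADE → B applies, adding B
Closure: {ABCDE}.

ABCDE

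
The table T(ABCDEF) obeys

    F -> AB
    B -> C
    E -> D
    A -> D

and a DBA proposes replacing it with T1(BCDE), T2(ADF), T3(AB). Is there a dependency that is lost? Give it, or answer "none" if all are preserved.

F -> AB

Check F → AB: no single fragment contains all of {ABF}, and the restricted closure of {F} across the fragments never reaches {AB}.
B → C is preserved.
E → D is preserved.
A → D is preserved.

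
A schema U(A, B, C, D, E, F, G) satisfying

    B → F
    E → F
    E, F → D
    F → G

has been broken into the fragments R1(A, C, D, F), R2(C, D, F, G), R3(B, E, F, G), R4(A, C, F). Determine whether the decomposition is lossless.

Chase test. Columns are A, B, C, D, E, F, G; row i has aⱼ where attribute j ∈ Ri, else bᵢⱼ.
Initial tableau (one row per fragment):
  row 1: a1 b12 a3 a4 b15 a6 b17
  row 2: b21 b22 a3 a4 b25 a6 a7
  row 3: b31 a2 b33 b34 a5 a6 a7
  row 4: a1 b42 a3 b44 b45 a6 b47
Rows 1 and 2 agree on F; apply F→G and equate their G entries.
Rows 1 and 4 agree on F; apply F→G and equate their G entries.
No row becomes fully distinguished — the join is lossy.

No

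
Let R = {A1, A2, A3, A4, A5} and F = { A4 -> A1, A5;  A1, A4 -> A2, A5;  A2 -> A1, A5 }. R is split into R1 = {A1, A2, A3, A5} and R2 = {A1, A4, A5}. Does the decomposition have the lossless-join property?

Common attributes: R1 ∩ R2 = {A1, A5}.
No dependency enlarges {A1, A5}, so (A1, A5)⁺ = {A1, A5}.
The closure contains neither all of R1 = {A1, A2, A3, A5} nor all of R2 = {A1, A4, A5}, so the common attributes are not a superkey of either fragment. The join is lossy.

No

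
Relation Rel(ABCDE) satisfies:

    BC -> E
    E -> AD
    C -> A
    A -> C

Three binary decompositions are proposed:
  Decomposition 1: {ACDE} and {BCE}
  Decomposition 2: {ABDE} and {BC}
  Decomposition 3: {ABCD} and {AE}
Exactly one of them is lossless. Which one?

Decomposition 1

Decomposition 1: common = {CE}, closure = {ACDE} → lossless.
Decomposition 2: common = {B}, closure = {B} → lossy.
Decomposition 3: common = {A}, closure = {AC} → lossy.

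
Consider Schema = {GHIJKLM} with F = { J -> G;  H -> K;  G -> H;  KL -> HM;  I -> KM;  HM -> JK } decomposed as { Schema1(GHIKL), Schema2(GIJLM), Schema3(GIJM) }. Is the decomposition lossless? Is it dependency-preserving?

Lossless test (chase): Rows 1 and 2 agree on G; apply G→H and equate their H entries. Rows 1 and 3 agree on G; apply G→H and equate their H entries. Rows 1 and 2 agree on I; apply I→KM and equate their KM entries. Rows 1 and 3 agree on I; apply I→KM and equate their KM entries. Rows 1 and 2 agree on HM; apply HM→JK and equate their JK entries. Row 1 is now all distinguished symbols — the join is lossless.
Dependency preservation: the restricted closure of {HM} across the fragments never reaches {JK}, so HM → JK cannot be enforced without a join — not preserved.

lossless but not dependency-preserving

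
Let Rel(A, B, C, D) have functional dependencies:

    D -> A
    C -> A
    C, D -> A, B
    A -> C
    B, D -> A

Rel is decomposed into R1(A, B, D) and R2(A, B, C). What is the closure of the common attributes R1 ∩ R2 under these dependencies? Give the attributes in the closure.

A, B, C

R1 ∩ R2 = {A, B}.
A → C applies, adding C
Closure: {A, B, C}.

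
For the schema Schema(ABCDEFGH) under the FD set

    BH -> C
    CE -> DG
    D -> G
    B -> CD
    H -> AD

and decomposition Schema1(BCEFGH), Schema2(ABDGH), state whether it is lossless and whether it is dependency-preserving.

lossless but not dependency-preserving

Lossless test: (BGH)⁺ = {ABCDGH}, which contains all of one fragment — lossless.
Dependency preservation: the restricted closure of {CE} across the fragments never reaches {DG}, so CE → DG cannot be enforced without a join — not preserved.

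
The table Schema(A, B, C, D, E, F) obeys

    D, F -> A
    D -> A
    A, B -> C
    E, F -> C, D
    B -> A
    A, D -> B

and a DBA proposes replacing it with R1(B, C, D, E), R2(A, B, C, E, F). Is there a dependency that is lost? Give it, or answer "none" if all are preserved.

E, F -> C, D

Check E, F → C, D: no single fragment contains all of {C, D, E, F}, and the restricted closure of {E, F} across the fragments never reaches {C, D}.
D, F → A is preserved.
D → A is preserved.
A, B → C is preserved.
B → A is preserved.
A, D → B is preserved.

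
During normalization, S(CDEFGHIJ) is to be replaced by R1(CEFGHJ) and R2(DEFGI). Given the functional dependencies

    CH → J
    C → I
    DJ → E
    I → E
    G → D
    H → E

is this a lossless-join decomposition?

No

Common attributes: R1 ∩ R2 = {EFG}.
Closure of {EFG}: G → D applies, adding D. So (EFG)⁺ = {DEFG}.
The closure contains neither all of R1 = {CEFGHJ} nor all of R2 = {DEFGI}, so the common attributes are not a superkey of either fragment. The join is lossy.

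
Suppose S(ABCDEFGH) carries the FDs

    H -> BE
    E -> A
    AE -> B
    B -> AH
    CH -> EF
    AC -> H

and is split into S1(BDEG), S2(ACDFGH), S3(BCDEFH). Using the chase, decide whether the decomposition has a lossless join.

Yes

Chase test. Columns are ABCDEFGH; row i has aⱼ where attribute j ∈ Si, else bᵢⱼ.
Initial tableau (one row per fragment):
  row 1: b11 a2 b13 a4 a5 b16 a7 b18
  row 2: a1 b22 a3 a4 b25 a6 a7 a8
  row 3: b31 a2 a3 a4 a5 a6 b37 a8
Rows 2 and 3 agree on H; apply H→BE and equate their BE entries.
Rows 1 and 2 agree on E; apply E→A and equate their A entries.
Rows 1 and 3 agree on E; apply E→A and equate their A entries.
Rows 1 and 2 agree on B; apply B→AH and equate their AH entries.
Row 2 is now all distinguished symbols — the join is lossless.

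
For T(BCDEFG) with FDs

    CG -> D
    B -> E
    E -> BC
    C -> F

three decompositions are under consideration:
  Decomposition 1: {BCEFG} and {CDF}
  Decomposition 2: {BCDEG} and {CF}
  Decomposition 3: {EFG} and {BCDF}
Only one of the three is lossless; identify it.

Decomposition 1: common = {CF}, closure = {CF} → lossy.
Decomposition 2: common = {C}, closure = {CF} → lossless.
Decomposition 3: common = {F}, closure = {F} → lossy.

Decomposition 2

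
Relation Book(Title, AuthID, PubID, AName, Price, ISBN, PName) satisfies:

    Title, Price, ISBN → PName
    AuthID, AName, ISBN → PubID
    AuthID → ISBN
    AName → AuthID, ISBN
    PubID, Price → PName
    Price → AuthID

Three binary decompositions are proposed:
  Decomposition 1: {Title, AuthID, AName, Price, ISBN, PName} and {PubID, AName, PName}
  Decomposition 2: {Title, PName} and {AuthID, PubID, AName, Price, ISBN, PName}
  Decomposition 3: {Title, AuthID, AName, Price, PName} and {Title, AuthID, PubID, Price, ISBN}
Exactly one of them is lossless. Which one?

Decomposition 1

Decomposition 1: common = {AName, PName}, closure = {AuthID, PubID, AName, ISBN, PName} → lossless.
Decomposition 2: common = {PName}, closure = {PName} → lossy.
Decomposition 3: common = {Title, AuthID, Price}, closure = {Title, AuthID, Price, ISBN, PName} → lossy.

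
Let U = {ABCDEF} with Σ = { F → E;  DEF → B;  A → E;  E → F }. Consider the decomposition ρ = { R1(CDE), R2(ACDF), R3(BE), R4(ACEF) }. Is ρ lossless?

Chase test. Columns are ABCDEF; row i has aⱼ where attribute j ∈ Ri, else bᵢⱼ.
Initial tableau (one row per fragment):
  row 1: b11 b12 a3 a4 a5 b16
  row 2: a1 b22 a3 a4 b25 a6
  row 3: b31 a2 b33 b34 a5 b36
  row 4: a1 b42 a3 b44 a5 a6
Rows 2 and 4 agree on F; apply F→E and equate their E entries.
Rows 1 and 2 agree on E; apply E→F and equate their F entries.
Rows 1 and 3 agree on E; apply E→F and equate their F entries.
Rows 1 and 2 agree on DEF; apply DEF→B and equate their B entries.
No row becomes fully distinguished — the join is lossy.

No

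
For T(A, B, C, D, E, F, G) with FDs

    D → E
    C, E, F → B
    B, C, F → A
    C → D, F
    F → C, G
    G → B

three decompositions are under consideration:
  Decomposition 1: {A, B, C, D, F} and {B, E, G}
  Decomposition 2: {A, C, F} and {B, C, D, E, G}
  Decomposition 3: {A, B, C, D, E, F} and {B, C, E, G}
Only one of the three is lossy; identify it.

Decomposition 1: common = {B}, closure = {B} → lossy.
Decomposition 2: common = {C}, closure = {A, B, C, D, E, F, G} → lossless.
Decomposition 3: common = {B, C, E}, closure = {A, B, C, D, E, F, G} → lossless.

Decomposition 1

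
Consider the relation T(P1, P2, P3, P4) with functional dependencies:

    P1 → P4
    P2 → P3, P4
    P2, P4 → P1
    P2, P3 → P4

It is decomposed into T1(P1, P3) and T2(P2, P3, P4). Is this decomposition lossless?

Common attributes: T1 ∩ T2 = {P3}.
No dependency enlarges {P3}, so (P3)⁺ = {P3}.
The closure contains neither all of T1 = {P1, P3} nor all of T2 = {P2, P3, P4}, so the common attributes are not a superkey of either fragment. The join is lossy.

No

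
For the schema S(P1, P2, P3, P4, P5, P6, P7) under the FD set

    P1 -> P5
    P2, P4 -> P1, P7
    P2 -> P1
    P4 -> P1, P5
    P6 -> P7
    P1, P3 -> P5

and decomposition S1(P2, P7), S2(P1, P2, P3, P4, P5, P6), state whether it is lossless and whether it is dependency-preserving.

lossy and not dependency-preserving

Lossless test: (P2)⁺ = {P1, P2, P5}, which is a superkey of neither fragment — lossy.
Dependency preservation: the restricted closure of {P2, P4} across the fragments never reaches {P1, P7}, so P2, P4 → P1, P7 cannot be enforced without a join — not preserved.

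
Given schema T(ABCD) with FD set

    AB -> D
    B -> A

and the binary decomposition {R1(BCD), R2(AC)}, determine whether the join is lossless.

No

Common attributes: R1 ∩ R2 = {C}.
No dependency enlarges {C}, so (C)⁺ = {C}.
The closure contains neither all of R1 = {BCD} nor all of R2 = {AC}, so the common attributes are not a superkey of either fragment. The join is lossy.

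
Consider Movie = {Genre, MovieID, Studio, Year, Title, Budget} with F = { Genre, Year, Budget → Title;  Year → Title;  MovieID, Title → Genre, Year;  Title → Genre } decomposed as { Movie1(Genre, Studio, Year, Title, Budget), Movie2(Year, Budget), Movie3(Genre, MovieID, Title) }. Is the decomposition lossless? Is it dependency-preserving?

Lossless test (chase): Rows 1 and 2 agree on Year; apply Year→Title and equate their Title entries. Rows 1 and 2 agree on Title; apply Title→Genre and equate their Genre entries. No row becomes fully distinguished — the join is lossy.
Dependency preservation: the restricted closure of {MovieID, Title} across the fragments never reaches {Genre, Year}, so MovieID, Title → Genre, Year cannot be enforced without a join — not preserved.

lossy and not dependency-preserving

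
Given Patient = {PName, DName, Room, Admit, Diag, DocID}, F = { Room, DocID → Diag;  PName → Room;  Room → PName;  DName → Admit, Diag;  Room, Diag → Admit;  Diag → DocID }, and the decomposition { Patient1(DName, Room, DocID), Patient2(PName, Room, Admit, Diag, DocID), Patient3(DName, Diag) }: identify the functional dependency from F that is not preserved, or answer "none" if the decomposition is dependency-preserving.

DName → Admit, Diag

Check DName → Admit, Diag: no single fragment contains all of {DName, Admit, Diag}, and the restricted closure of {DName} across the fragments never reaches {Admit, Diag}.
Room, DocID → Diag is preserved.
PName → Room is preserved.
Room → PName is preserved.
Room, Diag → Admit is preserved.
Diag → DocID is preserved.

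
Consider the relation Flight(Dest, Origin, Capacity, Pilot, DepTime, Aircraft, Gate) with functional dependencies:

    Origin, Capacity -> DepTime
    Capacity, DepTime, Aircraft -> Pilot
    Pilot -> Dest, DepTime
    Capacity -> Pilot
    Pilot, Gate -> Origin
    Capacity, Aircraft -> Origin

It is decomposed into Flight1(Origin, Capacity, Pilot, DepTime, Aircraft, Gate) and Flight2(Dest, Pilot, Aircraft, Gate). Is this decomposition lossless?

Common attributes: Flight1 ∩ Flight2 = {Pilot, Aircraft, Gate}.
Closure of {Pilot, Aircraft, Gate}: Pilot → Dest, DepTime applies, adding Dest, DepTime; Pilot, Gate → Origin applies, adding Origin. So (Pilot, Aircraft, Gate)⁺ = {Dest, Origin, Pilot, DepTime, Aircraft, Gate}.
This closure contains every attribute of Flight2, so Flight1 ∩ Flight2 → Flight2. The join is lossless.

Yes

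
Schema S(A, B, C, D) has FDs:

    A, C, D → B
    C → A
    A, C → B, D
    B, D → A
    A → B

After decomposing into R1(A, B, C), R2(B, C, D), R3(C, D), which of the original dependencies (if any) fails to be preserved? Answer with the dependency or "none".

B, D → A

Check B, D → A: no single fragment contains all of {A, B, D}, and the restricted closure of {B, D} across the fragments never reaches {A}.
A, C, D → B is preserved.
C → A is preserved.
A, C → B, D is preserved.
A → B is preserved.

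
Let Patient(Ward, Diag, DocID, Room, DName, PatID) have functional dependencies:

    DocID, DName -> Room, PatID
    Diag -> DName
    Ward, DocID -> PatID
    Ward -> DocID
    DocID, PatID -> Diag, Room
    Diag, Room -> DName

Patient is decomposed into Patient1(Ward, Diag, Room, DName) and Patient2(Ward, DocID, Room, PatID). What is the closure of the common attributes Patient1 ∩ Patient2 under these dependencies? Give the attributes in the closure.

Ward, Diag, DocID, Room, DName, PatID

Patient1 ∩ Patient2 = {Ward, Room}.
Ward → DocID applies, adding DocID
Ward, DocID → PatID applies, adding PatID
DocID, PatID → Diag, Room applies, adding Diag
Diag, Room → DName applies, adding DName
Closure: {Ward, Diag, DocID, Room, DName, PatID}.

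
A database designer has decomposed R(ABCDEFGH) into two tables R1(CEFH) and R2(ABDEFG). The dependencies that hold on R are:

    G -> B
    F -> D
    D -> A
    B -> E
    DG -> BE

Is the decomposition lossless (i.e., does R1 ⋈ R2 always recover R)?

No

Common attributes: R1 ∩ R2 = {EF}.
Closure of {EF}: F → D applies, adding D; D → A applies, adding A. So (EF)⁺ = {ADEF}.
The closure contains neither all of R1 = {CEFH} nor all of R2 = {ABDEFG}, so the common attributes are not a superkey of either fragment. The join is lossy.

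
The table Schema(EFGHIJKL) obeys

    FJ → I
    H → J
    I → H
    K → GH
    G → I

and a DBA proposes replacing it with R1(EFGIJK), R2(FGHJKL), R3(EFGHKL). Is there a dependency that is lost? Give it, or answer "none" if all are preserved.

I → H

Check I → H: no single fragment contains all of {HI}, and the restricted closure of {I} across the fragments never reaches {H}.
FJ → I is preserved.
H → J is preserved.
K → GH is preserved.
G → I is preserved.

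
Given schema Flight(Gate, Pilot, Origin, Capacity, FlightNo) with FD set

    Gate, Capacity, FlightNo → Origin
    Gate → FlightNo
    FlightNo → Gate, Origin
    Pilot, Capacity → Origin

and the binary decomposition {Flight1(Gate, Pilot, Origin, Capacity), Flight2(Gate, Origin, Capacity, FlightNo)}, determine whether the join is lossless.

Yes

Common attributes: Flight1 ∩ Flight2 = {Gate, Origin, Capacity}.
Closure of {Gate, Origin, Capacity}: Gate → FlightNo applies, adding FlightNo. So (Gate, Origin, Capacity)⁺ = {Gate, Origin, Capacity, FlightNo}.
This closure contains every attribute of Flight2, so Flight1 ∩ Flight2 → Flight2. The join is lossless.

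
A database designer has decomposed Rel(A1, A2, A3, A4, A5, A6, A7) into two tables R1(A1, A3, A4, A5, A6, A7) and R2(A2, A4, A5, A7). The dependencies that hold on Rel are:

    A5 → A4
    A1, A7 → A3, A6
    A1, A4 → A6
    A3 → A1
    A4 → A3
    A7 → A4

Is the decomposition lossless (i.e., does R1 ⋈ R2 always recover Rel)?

Yes

Common attributes: R1 ∩ R2 = {A4, A5, A7}.
Closure of {A4, A5, A7}: A4 → A3 applies, adding A3; A3 → A1 applies, adding A1; A1, A7 → A3, A6 applies, adding A6. So (A4, A5, A7)⁺ = {A1, A3, A4, A5, A6, A7}.
This closure contains every attribute of R1, so R1 ∩ R2 → R1. The join is lossless.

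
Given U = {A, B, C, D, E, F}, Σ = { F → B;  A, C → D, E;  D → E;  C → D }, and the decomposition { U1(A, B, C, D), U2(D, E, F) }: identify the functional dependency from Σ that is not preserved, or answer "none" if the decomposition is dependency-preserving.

F → B

Check F → B: no single fragment contains all of {B, F}, and the restricted closure of {F} across the fragments never reaches {B}.
A, C → D, E is preserved.
D → E is preserved.
C → D is preserved.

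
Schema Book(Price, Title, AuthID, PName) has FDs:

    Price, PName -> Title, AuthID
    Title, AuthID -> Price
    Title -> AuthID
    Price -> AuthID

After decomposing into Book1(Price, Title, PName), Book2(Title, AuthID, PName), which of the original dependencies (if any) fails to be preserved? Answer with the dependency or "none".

Check Price → AuthID: no single fragment contains all of {Price, AuthID}, and the restricted closure of {Price} across the fragments never reaches {AuthID}.
Price, PName → Title, AuthID is preserved.
Title, AuthID → Price is preserved.
Title → AuthID is preserved.

Price -> AuthID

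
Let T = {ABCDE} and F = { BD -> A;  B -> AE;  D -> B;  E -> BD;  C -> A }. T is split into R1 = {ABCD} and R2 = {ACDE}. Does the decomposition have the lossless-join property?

Yes

Common attributes: R1 ∩ R2 = {ACD}.
Closure of {ACD}: D → B applies, adding B; B → AE applies, adding E. So (ACD)⁺ = {ABCDE}.
This closure contains every attribute of R1, so R1 ∩ R2 → R1. The join is lossless.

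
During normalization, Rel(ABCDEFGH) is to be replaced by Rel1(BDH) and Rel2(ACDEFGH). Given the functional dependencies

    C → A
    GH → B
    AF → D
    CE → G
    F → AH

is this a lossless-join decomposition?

No

Common attributes: Rel1 ∩ Rel2 = {DH}.
No dependency enlarges {DH}, so (DH)⁺ = {DH}.
The closure contains neither all of Rel1 = {BDH} nor all of Rel2 = {ACDEFGH}, so the common attributes are not a superkey of either fragment. The join is lossy.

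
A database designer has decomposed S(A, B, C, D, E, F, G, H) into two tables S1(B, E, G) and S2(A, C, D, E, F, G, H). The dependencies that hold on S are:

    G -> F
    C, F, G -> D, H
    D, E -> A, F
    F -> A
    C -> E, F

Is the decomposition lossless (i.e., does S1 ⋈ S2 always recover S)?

Common attributes: S1 ∩ S2 = {E, G}.
Closure of {E, G}: G → F applies, adding F; F → A applies, adding A. So (E, G)⁺ = {A, E, F, G}.
The closure contains neither all of S1 = {B, E, G} nor all of S2 = {A, C, D, E, F, G, H}, so the common attributes are not a superkey of either fragment. The join is lossy.

No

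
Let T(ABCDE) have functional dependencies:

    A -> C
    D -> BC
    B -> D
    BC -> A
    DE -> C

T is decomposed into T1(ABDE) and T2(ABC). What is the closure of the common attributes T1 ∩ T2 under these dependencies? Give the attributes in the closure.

ABCD

T1 ∩ T2 = {AB}.
A → C applies, adding C
B → D applies, adding D
Closure: {ABCD}.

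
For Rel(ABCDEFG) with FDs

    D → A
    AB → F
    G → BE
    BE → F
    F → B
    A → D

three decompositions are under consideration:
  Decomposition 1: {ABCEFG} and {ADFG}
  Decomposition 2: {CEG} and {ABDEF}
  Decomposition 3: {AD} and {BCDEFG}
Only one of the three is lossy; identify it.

Decomposition 1: common = {AFG}, closure = {ABDEFG} → lossless.
Decomposition 2: common = {E}, closure = {E} → lossy.
Decomposition 3: common = {D}, closure = {AD} → lossless.

Decomposition 2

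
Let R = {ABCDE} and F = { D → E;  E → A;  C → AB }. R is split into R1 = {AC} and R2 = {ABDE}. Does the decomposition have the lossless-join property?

No

Common attributes: R1 ∩ R2 = {A}.
No dependency enlarges {A}, so (A)⁺ = {A}.
The closure contains neither all of R1 = {AC} nor all of R2 = {ABDE}, so the common attributes are not a superkey of either fragment. The join is lossy.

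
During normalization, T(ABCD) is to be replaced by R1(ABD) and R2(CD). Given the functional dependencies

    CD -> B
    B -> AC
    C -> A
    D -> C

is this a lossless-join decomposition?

Common attributes: R1 ∩ R2 = {D}.
Closure of {D}: D → C applies, adding C; CD → B applies, adding B; B → AC applies, adding A. So (D)⁺ = {ABCD}.
This closure contains every attribute of R1, so R1 ∩ R2 → R1. The join is lossless.

Yes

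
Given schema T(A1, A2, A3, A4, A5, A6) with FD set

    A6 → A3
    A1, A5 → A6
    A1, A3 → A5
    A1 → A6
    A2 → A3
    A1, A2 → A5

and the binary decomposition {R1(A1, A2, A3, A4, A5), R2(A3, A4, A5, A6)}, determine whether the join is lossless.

No

Common attributes: R1 ∩ R2 = {A3, A4, A5}.
No dependency enlarges {A3, A4, A5}, so (A3, A4, A5)⁺ = {A3, A4, A5}.
The closure contains neither all of R1 = {A1, A2, A3, A4, A5} nor all of R2 = {A3, A4, A5, A6}, so the common attributes are not a superkey of either fragment. The join is lossy.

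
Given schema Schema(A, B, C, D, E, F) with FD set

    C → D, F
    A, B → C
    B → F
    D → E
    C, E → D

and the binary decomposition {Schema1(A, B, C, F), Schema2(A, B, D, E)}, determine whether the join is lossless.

Common attributes: Schema1 ∩ Schema2 = {A, B}.
Closure of {A, B}: A, B → C applies, adding C; B → F applies, adding F; C → D, F applies, adding D; D → E applies, adding E. So (A, B)⁺ = {A, B, C, D, E, F}.
This closure contains every attribute of Schema1, so Schema1 ∩ Schema2 → Schema1. The join is lossless.

Yes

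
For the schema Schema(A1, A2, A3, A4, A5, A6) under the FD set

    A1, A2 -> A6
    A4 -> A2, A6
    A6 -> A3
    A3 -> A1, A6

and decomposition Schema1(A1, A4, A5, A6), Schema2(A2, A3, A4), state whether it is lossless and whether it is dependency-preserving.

Lossless test: (A4)⁺ = {A1, A2, A3, A4, A6}, which contains all of one fragment — lossless.
Dependency preservation: the restricted closure of {A1, A2} across the fragments never reaches {A6}, so A1, A2 → A6 cannot be enforced without a join — not preserved.

lossless but not dependency-preserving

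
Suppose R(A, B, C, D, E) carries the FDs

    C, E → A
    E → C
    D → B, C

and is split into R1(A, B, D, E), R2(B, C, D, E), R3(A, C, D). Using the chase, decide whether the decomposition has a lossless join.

Yes

Chase test. Columns are A, B, C, D, E; row i has aⱼ where attribute j ∈ Ri, else bᵢⱼ.
Initial tableau (one row per fragment):
  row 1: a1 a2 b13 a4 a5
  row 2: b21 a2 a3 a4 a5
  row 3: a1 b32 a3 a4 b35
Rows 1 and 2 agree on E; apply E→C and equate their C entries.
Rows 1 and 3 agree on D; apply D→B, C and equate their B, C entries.
Rows 1 and 2 agree on C, E; apply C, E→A and equate their A entries.
Row 1 is now all distinguished symbols — the join is lossless.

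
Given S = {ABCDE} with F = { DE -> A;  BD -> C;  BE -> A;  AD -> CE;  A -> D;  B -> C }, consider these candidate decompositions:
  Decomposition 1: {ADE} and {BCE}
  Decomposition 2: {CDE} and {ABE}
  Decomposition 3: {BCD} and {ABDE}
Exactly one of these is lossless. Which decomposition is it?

Decomposition 1: common = {E}, closure = {E} → lossy.
Decomposition 2: common = {E}, closure = {E} → lossy.
Decomposition 3: common = {BD}, closure = {BCD} → lossless.

Decomposition 3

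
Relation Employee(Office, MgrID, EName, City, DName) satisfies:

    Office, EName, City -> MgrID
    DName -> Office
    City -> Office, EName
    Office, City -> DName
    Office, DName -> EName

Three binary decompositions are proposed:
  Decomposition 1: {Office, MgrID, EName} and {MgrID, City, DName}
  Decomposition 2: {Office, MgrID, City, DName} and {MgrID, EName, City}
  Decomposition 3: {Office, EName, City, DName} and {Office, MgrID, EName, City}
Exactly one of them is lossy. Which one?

Decomposition 1

Decomposition 1: common = {MgrID}, closure = {MgrID} → lossy.
Decomposition 2: common = {MgrID, City}, closure = {Office, MgrID, EName, City, DName} → lossless.
Decomposition 3: common = {Office, EName, City}, closure = {Office, MgrID, EName, City, DName} → lossless.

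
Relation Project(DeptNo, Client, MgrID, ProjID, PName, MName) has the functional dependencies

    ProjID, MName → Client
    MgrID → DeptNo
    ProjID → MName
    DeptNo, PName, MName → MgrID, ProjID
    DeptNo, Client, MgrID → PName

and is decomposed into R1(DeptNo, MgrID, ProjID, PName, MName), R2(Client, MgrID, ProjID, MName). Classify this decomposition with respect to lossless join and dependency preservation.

lossless but not dependency-preserving

Lossless test: (MgrID, ProjID, MName)⁺ = {DeptNo, Client, MgrID, ProjID, PName, MName}, which contains all of one fragment — lossless.
Dependency preservation: the restricted closure of {DeptNo, Client, MgrID} across the fragments never reaches {PName}, so DeptNo, Client, MgrID → PName cannot be enforced without a join — not preserved.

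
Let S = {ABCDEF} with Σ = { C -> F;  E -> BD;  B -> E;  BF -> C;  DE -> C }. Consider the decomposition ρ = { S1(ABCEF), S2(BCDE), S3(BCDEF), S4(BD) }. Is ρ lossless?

Chase test. Columns are ABCDEF; row i has aⱼ where attribute j ∈ Si, else bᵢⱼ.
Initial tableau (one row per fragment):
  row 1: a1 a2 a3 b14 a5 a6
  row 2: b21 a2 a3 a4 a5 b26
  row 3: b31 a2 a3 a4 a5 a6
  row 4: b41 a2 b43 a4 b45 b46
Rows 1 and 2 agree on C; apply C→F and equate their F entries.
Rows 1 and 2 agree on E; apply E→BD and equate their BD entries.
Rows 1 and 4 agree on B; apply B→E and equate their E entries.
Rows 1 and 4 agree on DE; apply DE→C and equate their C entries.
Rows 1 and 4 agree on C; apply C→F and equate their F entries.
Row 1 is now all distinguished symbols — the join is lossless.

Yes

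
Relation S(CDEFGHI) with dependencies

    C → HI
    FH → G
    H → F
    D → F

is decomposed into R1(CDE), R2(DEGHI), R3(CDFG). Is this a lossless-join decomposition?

No

Chase test. Columns are CDEFGHI; row i has aⱼ where attribute j ∈ Ri, else bᵢⱼ.
Initial tableau (one row per fragment):
  row 1: a1 a2 a3 b14 b15 b16 b17
  row 2: b21 a2 a3 b24 a5 a6 a7
  row 3: a1 a2 b33 a4 a5 b36 b37
Rows 1 and 3 agree on C; apply C→HI and equate their HI entries.
Rows 1 and 3 agree on H; apply H→F and equate their F entries.
Rows 1 and 2 agree on D; apply D→F and equate their F entries.
Rows 1 and 3 agree on FH; apply FH→G and equate their G entries.
No row becomes fully distinguished — the join is lossy.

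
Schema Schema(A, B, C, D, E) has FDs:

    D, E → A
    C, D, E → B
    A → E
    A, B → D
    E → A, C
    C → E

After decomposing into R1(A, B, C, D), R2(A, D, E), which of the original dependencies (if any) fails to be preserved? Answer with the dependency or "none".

none

D, E → A lies within R2.
C, D, E → B: restricted closure across fragments reaches B.
A → E lies within R2.
A, B → D lies within R1.
E → A, C: restricted closure across fragments reaches A, C.
C → E: restricted closure across fragments reaches E.
Every dependency is enforceable on the fragments, so the decomposition is dependency-preserving.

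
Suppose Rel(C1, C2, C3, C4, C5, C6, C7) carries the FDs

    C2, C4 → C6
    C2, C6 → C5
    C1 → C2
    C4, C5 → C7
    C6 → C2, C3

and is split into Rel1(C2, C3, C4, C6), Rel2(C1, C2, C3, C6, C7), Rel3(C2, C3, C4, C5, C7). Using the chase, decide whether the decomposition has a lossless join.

No

Chase test. Columns are C1, C2, C3, C4, C5, C6, C7; row i has aⱼ where attribute j ∈ Reli, else bᵢⱼ.
Initial tableau (one row per fragment):
  row 1: b11 a2 a3 a4 b15 a6 b17
  row 2: a1 a2 a3 b24 b25 a6 a7
  row 3: b31 a2 a3 a4 a5 b36 a7
Rows 1 and 3 agree on C2, C4; apply C2, C4→C6 and equate their C6 entries.
Rows 1 and 2 agree on C2, C6; apply C2, C6→C5 and equate their C5 entries.
Rows 1 and 3 agree on C2, C6; apply C2, C6→C5 and equate their C5 entries.
Rows 1 and 3 agree on C4, C5; apply C4, C5→C7 and equate their C7 entries.
No row becomes fully distinguished — the join is lossy.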